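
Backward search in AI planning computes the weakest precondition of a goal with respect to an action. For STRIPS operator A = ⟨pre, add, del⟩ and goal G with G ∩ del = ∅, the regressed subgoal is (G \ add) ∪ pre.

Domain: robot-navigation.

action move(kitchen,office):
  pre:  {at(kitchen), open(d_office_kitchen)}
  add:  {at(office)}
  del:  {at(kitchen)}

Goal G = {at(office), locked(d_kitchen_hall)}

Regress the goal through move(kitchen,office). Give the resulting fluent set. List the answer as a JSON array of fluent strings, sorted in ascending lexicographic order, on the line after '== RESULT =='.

Regress:
  G ∩ del = {}  (empty — regression defined)
  G \ add = {at(office), locked(d_kitchen_hall)} \ {at(office)} = {locked(d_kitchen_hall)}
  ∪ pre   = {locked(d_kitchen_hall)} ∪ {at(kitchen), open(d_office_kitchen)}
          = {at(kitchen), locked(d_kitchen_hall), open(d_office_kitchen)}

== RESULT ==
["at(kitchen)", "locked(d_kitchen_hall)", "open(d_office_kitchen)"]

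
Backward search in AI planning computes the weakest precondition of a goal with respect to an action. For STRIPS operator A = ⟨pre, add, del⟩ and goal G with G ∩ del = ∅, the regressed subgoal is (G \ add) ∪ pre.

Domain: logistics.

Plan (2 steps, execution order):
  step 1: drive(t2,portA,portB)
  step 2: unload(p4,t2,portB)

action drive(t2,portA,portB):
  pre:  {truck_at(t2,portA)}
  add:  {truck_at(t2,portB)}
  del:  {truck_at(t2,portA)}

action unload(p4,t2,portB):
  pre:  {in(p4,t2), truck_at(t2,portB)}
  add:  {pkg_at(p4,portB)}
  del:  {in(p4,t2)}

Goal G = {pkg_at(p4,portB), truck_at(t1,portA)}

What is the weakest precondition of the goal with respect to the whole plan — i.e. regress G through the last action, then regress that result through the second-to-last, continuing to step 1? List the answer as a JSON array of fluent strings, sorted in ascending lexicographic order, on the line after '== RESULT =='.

Work backward from the goal:
  through step 2 (unload(p4,t2,portB)): drop {pkg_at(p4,portB)}, keep {truck_at(t1,portA)}, require {in(p4,t2), truck_at(t2,portB)}
    → {in(p4,t2), truck_at(t1,portA), truck_at(t2,portB)}
  through step 1 (drive(t2,portA,portB)): drop {truck_at(t2,portB)}, keep {in(p4,t2), truck_at(t1,portA)}, require {truck_at(t2,portA)}
    → {in(p4,t2), truck_at(t1,portA), truck_at(t2,portA)}

== RESULT ==
["in(p4,t2)", "truck_at(t1,portA)", "truck_at(t2,portA)"]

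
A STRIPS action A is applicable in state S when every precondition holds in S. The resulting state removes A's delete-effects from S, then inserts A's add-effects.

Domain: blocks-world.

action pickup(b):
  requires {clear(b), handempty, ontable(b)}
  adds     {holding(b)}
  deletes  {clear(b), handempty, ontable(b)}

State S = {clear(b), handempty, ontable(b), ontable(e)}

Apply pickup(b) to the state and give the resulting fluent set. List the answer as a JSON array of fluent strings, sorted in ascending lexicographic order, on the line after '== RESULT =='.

Compute (S \ del) ∪ add:
  pre ⊆ S: {clear(b), handempty, ontable(b)} ⊆ S  — applicable
  S \ del = {ontable(e)}
  ∪ add   = {holding(b), ontable(e)}

== RESULT ==
["holding(b)", "ontable(e)"]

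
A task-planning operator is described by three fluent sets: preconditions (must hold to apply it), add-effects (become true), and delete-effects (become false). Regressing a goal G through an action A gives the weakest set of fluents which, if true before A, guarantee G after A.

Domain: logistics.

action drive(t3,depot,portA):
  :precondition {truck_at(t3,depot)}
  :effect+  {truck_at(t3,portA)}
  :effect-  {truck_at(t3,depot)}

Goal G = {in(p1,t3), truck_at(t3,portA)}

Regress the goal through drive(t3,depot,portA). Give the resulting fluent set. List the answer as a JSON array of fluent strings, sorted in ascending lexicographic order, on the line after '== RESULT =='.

Regress:
  G ∩ del = {}  (empty — regression defined)
  G \ add = {in(p1,t3), truck_at(t3,portA)} \ {truck_at(t3,portA)} = {in(p1,t3)}
  ∪ pre   = {in(p1,t3)} ∪ {truck_at(t3,depot)}
          = {in(p1,t3), truck_at(t3,depot)}

== RESULT ==
["in(p1,t3)", "truck_at(t3,depot)"]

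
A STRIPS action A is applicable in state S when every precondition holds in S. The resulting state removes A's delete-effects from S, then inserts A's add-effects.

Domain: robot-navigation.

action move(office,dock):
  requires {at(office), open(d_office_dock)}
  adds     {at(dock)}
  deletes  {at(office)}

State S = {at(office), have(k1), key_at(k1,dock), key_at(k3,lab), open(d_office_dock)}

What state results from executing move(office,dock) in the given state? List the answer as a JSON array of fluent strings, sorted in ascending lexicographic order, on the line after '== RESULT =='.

Compute (S \ del) ∪ add:
  pre ⊆ S: {at(office), open(d_office_dock)} ⊆ S  — applicable
  S \ del = {have(k1), key_at(k1,dock), key_at(k3,lab), open(d_office_dock)}
  ∪ add   = {at(dock), have(k1), key_at(k1,dock), key_at(k3,lab), open(d_office_dock)}

== RESULT ==
["at(dock)", "have(k1)", "key_at(k1,dock)", "key_at(k3,lab)", "open(d_office_dock)"]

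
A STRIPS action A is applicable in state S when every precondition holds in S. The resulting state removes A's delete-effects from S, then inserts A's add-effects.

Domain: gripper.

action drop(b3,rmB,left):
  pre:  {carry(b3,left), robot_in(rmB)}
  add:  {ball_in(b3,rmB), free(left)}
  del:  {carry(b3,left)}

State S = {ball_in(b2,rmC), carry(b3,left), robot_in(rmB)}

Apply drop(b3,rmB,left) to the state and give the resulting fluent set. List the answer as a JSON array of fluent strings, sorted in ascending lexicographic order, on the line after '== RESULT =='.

Progress:
  pre ⊆ S: {carry(b3,left), robot_in(rmB)} ⊆ S  — applicable
  S \ del = {ball_in(b2,rmC), robot_in(rmB)}
  ∪ add   = {ball_in(b2,rmC), ball_in(b3,rmB), free(left), robot_in(rmB)}

== RESULT ==
["ball_in(b2,rmC)", "ball_in(b3,rmB)", "free(left)", "robot_in(rmB)"]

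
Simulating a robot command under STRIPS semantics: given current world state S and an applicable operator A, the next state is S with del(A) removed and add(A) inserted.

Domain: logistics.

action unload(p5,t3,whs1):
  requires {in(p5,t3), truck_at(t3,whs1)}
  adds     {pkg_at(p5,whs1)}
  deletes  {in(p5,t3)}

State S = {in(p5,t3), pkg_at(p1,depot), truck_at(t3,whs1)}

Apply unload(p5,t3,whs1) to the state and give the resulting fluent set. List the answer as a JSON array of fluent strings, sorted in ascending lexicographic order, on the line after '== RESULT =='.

Progress:
  pre ⊆ S: {in(p5,t3), truck_at(t3,whs1)} ⊆ S  — applicable
  S \ del = {pkg_at(p1,depot), truck_at(t3,whs1)}
  ∪ add   = {pkg_at(p1,depot), pkg_at(p5,whs1), truck_at(t3,whs1)}

== RESULT ==
["pkg_at(p1,depot)", "pkg_at(p5,whs1)", "truck_at(t3,whs1)"]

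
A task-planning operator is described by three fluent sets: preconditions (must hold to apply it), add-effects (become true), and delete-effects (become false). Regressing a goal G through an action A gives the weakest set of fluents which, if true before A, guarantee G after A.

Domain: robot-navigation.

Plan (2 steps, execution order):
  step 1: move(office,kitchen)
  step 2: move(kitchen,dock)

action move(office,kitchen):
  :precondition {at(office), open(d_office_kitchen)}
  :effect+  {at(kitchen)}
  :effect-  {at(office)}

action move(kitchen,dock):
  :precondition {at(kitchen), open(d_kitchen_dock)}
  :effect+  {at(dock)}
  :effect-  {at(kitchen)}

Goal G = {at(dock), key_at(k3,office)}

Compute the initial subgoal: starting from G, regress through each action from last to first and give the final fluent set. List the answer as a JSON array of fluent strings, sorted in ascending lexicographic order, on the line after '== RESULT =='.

Work backward from the goal:
  through step 2 (move(kitchen,dock)): drop {at(dock)}, keep {key_at(k3,office)}, require {at(kitchen), open(d_kitchen_dock)}
    → {at(kitchen), key_at(k3,office), open(d_kitchen_dock)}
  through step 1 (move(office,kitchen)): drop {at(kitchen)}, keep {key_at(k3,office), open(d_kitchen_dock)}, require {at(office), open(d_office_kitchen)}
    → {at(office), key_at(k3,office), open(d_kitchen_dock), open(d_office_kitchen)}

== RESULT ==
["at(office)", "key_at(k3,office)", "open(d_kitchen_dock)", "open(d_office_kitchen)"]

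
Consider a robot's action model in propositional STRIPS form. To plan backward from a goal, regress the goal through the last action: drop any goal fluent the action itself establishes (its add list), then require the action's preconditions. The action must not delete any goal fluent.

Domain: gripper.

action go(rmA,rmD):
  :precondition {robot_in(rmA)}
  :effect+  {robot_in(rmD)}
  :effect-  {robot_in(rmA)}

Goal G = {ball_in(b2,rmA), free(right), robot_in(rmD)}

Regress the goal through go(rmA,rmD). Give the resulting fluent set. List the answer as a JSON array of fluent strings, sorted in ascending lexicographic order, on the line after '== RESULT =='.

Compute (G \ add) ∪ pre:
  G ∩ del = {}  (empty — regression defined)
  G \ add = {ball_in(b2,rmA), free(right), robot_in(rmD)} \ {robot_in(rmD)} = {ball_in(b2,rmA), free(right)}
  ∪ pre   = {ball_in(b2,rmA), free(right)} ∪ {robot_in(rmA)}
          = {ball_in(b2,rmA), free(right), robot_in(rmA)}

== RESULT ==
["ball_in(b2,rmA)", "free(right)", "robot_in(rmA)"]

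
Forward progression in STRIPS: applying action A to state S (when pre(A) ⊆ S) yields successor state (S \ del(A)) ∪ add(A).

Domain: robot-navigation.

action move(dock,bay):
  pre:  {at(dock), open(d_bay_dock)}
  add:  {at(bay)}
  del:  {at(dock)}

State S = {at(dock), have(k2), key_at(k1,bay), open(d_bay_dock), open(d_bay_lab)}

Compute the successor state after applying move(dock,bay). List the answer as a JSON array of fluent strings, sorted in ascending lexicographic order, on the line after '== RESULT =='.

Progress:
  pre ⊆ S: {at(dock), open(d_bay_dock)} ⊆ S  — applicable
  S \ del = {have(k2), key_at(k1,bay), open(d_bay_dock), open(d_bay_lab)}
  ∪ add   = {at(bay), have(k2), key_at(k1,bay), open(d_bay_dock), open(d_bay_lab)}

== RESULT ==
["at(bay)", "have(k2)", "key_at(k1,bay)", "open(d_bay_dock)", "open(d_bay_lab)"]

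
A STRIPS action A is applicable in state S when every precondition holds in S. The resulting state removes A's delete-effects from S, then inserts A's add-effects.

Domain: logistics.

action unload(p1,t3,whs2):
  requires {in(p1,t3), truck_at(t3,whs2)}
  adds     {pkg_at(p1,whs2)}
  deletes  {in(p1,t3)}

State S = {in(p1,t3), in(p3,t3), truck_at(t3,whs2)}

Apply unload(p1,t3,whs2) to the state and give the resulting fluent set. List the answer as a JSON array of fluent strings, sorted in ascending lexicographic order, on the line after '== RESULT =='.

Compute (S \ del) ∪ add:
  pre ⊆ S: {in(p1,t3), truck_at(t3,whs2)} ⊆ S  — applicable
  S \ del = {in(p3,t3), truck_at(t3,whs2)}
  ∪ add   = {in(p3,t3), pkg_at(p1,whs2), truck_at(t3,whs2)}

== RESULT ==
["in(p3,t3)", "pkg_at(p1,whs2)", "truck_at(t3,whs2)"]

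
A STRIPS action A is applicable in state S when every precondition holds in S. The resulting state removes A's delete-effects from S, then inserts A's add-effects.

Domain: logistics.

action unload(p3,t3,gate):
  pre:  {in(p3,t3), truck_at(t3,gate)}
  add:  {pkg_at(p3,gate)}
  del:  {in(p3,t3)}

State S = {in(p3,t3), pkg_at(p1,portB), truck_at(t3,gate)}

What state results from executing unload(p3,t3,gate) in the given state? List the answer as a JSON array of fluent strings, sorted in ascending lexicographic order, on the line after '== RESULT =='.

Compute (S \ del) ∪ add:
  pre ⊆ S: {in(p3,t3), truck_at(t3,gate)} ⊆ S  — applicable
  S \ del = {pkg_at(p1,portB), truck_at(t3,gate)}
  ∪ add   = {pkg_at(p1,portB), pkg_at(p3,gate), truck_at(t3,gate)}

== RESULT ==
["pkg_at(p1,portB)", "pkg_at(p3,gate)", "truck_at(t3,gate)"]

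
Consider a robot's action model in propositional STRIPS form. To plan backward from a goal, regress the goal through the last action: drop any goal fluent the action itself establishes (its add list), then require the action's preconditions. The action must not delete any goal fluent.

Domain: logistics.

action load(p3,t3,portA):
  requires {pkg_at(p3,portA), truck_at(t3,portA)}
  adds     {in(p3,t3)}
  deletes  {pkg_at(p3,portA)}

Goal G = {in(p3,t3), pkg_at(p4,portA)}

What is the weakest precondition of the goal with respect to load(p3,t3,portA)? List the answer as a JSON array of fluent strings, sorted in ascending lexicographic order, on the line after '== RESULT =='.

Compute (G \ add) ∪ pre:
  G ∩ del = {}  (empty — regression defined)
  G \ add = {in(p3,t3), pkg_at(p4,portA)} \ {in(p3,t3)} = {pkg_at(p4,portA)}
  ∪ pre   = {pkg_at(p4,portA)} ∪ {pkg_at(p3,portA), truck_at(t3,portA)}
          = {pkg_at(p3,portA), pkg_at(p4,portA), truck_at(t3,portA)}

== RESULT ==
["pkg_at(p3,portA)", "pkg_at(p4,portA)", "truck_at(t3,portA)"]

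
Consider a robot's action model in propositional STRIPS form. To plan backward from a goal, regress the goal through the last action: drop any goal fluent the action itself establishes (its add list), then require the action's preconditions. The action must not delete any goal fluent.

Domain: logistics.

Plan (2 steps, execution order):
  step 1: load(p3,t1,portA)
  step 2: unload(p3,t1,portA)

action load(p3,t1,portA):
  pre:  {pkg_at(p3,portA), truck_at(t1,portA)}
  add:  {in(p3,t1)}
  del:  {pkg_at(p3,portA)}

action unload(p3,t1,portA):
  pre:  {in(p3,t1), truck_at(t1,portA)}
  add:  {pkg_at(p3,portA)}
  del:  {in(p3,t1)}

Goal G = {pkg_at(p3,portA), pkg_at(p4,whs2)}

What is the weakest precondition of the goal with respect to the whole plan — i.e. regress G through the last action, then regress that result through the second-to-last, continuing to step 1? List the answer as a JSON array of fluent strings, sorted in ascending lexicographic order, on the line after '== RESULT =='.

Regress step by step:
  through step 2 (unload(p3,t1,portA)): drop {pkg_at(p3,portA)}, keep {pkg_at(p4,whs2)}, require {in(p3,t1), truck_at(t1,portA)}
    → {in(p3,t1), pkg_at(p4,whs2), truck_at(t1,portA)}
  through step 1 (load(p3,t1,portA)): drop {in(p3,t1)}, keep {pkg_at(p4,whs2), truck_at(t1,portA)}, require {pkg_at(p3,portA), truck_at(t1,portA)}
    → {pkg_at(p3,portA), pkg_at(p4,whs2), truck_at(t1,portA)}

== RESULT ==
["pkg_at(p3,portA)", "pkg_at(p4,whs2)", "truck_at(t1,portA)"]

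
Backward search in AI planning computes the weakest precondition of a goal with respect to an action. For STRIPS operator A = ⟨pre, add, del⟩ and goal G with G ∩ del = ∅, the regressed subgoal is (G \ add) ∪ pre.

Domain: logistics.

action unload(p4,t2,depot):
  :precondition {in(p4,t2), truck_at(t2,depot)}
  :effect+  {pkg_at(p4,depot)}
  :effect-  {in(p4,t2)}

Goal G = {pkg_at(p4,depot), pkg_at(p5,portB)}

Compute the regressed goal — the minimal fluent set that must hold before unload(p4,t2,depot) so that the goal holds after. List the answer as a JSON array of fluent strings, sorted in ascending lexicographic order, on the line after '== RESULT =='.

Regress:
  G ∩ del = {}  (empty — regression defined)
  G \ add = {pkg_at(p4,depot), pkg_at(p5,portB)} \ {pkg_at(p4,depot)} = {pkg_at(p5,portB)}
  ∪ pre   = {pkg_at(p5,portB)} ∪ {in(p4,t2), truck_at(t2,depot)}
          = {in(p4,t2), pkg_at(p5,portB), truck_at(t2,depot)}

== RESULT ==
["in(p4,t2)", "pkg_at(p5,portB)", "truck_at(t2,depot)"]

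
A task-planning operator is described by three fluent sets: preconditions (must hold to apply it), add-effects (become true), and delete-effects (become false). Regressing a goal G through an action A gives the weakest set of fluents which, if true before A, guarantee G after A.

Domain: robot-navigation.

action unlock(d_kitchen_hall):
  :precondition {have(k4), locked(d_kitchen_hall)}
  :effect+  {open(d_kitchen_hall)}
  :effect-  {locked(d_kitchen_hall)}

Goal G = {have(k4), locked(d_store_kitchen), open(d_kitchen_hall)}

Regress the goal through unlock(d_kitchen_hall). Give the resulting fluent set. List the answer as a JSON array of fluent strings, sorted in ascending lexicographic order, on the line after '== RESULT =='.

Compute (G \ add) ∪ pre:
  G ∩ del = {}  (empty — regression defined)
  G \ add = {have(k4), locked(d_store_kitchen), open(d_kitchen_hall)} \ {open(d_kitchen_hall)} = {have(k4), locked(d_store_kitchen)}
  ∪ pre   = {have(k4), locked(d_store_kitchen)} ∪ {have(k4), locked(d_kitchen_hall)}
          = {have(k4), locked(d_kitchen_hall), locked(d_store_kitchen)}

== RESULT ==
["have(k4)", "locked(d_kitchen_hall)", "locked(d_store_kitchen)"]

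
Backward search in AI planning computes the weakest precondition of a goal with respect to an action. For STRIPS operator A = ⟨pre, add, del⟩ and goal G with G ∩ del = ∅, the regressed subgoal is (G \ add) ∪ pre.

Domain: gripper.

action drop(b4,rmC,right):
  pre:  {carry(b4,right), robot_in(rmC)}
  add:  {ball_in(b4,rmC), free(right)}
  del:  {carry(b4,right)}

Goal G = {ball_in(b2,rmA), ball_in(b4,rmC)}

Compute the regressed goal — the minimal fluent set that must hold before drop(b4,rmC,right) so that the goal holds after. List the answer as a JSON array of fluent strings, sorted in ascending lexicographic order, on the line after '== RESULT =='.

Regress:
  G ∩ del = {}  (empty — regression defined)
  G \ add = {ball_in(b2,rmA), ball_in(b4,rmC)} \ {ball_in(b4,rmC), free(right)} = {ball_in(b2,rmA)}
  ∪ pre   = {ball_in(b2,rmA)} ∪ {carry(b4,right), robot_in(rmC)}
          = {ball_in(b2,rmA), carry(b4,right), robot_in(rmC)}

== RESULT ==
["ball_in(b2,rmA)", "carry(b4,right)", "robot_in(rmC)"]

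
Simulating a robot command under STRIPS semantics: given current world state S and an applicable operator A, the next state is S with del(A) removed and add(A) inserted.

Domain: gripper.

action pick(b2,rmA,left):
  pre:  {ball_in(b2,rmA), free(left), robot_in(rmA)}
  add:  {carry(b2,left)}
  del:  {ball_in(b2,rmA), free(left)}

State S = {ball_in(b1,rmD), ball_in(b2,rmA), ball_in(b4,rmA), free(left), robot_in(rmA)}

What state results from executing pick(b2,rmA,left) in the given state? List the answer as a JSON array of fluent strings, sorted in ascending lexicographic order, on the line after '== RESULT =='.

Progress:
  pre ⊆ S: {ball_in(b2,rmA), free(left), robot_in(rmA)} ⊆ S  — applicable
  S \ del = {ball_in(b1,rmD), ball_in(b4,rmA), robot_in(rmA)}
  ∪ add   = {ball_in(b1,rmD), ball_in(b4,rmA), carry(b2,left), robot_in(rmA)}

== RESULT ==
["ball_in(b1,rmD)", "ball_in(b4,rmA)", "carry(b2,left)", "robot_in(rmA)"]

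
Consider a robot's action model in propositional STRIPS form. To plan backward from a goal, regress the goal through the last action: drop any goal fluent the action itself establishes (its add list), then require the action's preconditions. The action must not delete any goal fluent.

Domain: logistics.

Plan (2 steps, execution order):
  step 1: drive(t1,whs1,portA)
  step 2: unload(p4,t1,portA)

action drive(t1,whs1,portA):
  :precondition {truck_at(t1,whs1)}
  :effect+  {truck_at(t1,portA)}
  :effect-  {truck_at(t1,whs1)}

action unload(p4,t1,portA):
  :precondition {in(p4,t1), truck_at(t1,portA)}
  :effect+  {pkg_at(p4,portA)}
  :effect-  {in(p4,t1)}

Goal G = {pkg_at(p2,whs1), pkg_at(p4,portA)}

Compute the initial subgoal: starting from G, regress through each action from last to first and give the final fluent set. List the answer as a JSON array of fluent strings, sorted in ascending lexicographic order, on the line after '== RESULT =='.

Work backward from the goal:
  through step 2 (unload(p4,t1,portA)): drop {pkg_at(p4,portA)}, keep {pkg_at(p2,whs1)}, require {in(p4,t1), truck_at(t1,portA)}
    → {in(p4,t1), pkg_at(p2,whs1), truck_at(t1,portA)}
  through step 1 (drive(t1,whs1,portA)): drop {truck_at(t1,portA)}, keep {in(p4,t1), pkg_at(p2,whs1)}, require {truck_at(t1,whs1)}
    → {in(p4,t1), pkg_at(p2,whs1), truck_at(t1,whs1)}

== RESULT ==
["in(p4,t1)", "pkg_at(p2,whs1)", "truck_at(t1,whs1)"]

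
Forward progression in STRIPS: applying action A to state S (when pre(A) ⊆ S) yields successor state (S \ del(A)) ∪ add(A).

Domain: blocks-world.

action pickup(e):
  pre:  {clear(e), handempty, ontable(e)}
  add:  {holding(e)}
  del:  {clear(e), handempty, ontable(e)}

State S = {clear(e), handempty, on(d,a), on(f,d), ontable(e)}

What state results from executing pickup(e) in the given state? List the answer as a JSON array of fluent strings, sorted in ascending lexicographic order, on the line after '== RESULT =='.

Progress:
  pre ⊆ S: {clear(e), handempty, ontable(e)} ⊆ S  — applicable
  S \ del = {on(d,a), on(f,d)}
  ∪ add   = {holding(e), on(d,a), on(f,d)}

== RESULT ==
["holding(e)", "on(d,a)", "on(f,d)"]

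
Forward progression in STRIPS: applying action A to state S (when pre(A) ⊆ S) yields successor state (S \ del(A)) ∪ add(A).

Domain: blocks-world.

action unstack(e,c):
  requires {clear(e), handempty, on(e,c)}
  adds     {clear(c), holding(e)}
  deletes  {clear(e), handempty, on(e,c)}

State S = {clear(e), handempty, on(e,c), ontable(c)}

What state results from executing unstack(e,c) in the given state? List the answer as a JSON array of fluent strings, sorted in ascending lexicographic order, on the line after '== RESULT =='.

Progress:
  pre ⊆ S: {clear(e), handempty, on(e,c)} ⊆ S  — applicable
  S \ del = {ontable(c)}
  ∪ add   = {clear(c), holding(e), ontable(c)}

== RESULT ==
["clear(c)", "holding(e)", "ontable(c)"]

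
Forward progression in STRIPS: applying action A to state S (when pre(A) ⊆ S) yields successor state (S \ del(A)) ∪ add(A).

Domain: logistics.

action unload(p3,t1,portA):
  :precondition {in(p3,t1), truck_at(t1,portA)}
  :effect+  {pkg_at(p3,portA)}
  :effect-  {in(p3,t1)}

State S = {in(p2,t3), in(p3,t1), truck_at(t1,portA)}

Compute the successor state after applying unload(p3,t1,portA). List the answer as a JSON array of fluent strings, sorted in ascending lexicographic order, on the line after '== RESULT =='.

Progress:
  pre ⊆ S: {in(p3,t1), truck_at(t1,portA)} ⊆ S  — applicable
  S \ del = {in(p2,t3), truck_at(t1,portA)}
  ∪ add   = {in(p2,t3), pkg_at(p3,portA), truck_at(t1,portA)}

== RESULT ==
["in(p2,t3)", "pkg_at(p3,portA)", "truck_at(t1,portA)"]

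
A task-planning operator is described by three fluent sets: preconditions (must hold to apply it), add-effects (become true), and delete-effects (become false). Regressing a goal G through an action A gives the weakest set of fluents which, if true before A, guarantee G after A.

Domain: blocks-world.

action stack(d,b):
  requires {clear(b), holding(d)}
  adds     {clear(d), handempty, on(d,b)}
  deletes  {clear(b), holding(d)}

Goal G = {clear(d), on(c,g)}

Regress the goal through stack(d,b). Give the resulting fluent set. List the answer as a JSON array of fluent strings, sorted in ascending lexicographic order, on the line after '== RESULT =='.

Regress:
  G ∩ del = {}  (empty — regression defined)
  G \ add = {clear(d), on(c,g)} \ {clear(d), handempty, on(d,b)} = {on(c,g)}
  ∪ pre   = {on(c,g)} ∪ {clear(b), holding(d)}
          = {clear(b), holding(d), on(c,g)}

== RESULT ==
["clear(b)", "holding(d)", "on(c,g)"]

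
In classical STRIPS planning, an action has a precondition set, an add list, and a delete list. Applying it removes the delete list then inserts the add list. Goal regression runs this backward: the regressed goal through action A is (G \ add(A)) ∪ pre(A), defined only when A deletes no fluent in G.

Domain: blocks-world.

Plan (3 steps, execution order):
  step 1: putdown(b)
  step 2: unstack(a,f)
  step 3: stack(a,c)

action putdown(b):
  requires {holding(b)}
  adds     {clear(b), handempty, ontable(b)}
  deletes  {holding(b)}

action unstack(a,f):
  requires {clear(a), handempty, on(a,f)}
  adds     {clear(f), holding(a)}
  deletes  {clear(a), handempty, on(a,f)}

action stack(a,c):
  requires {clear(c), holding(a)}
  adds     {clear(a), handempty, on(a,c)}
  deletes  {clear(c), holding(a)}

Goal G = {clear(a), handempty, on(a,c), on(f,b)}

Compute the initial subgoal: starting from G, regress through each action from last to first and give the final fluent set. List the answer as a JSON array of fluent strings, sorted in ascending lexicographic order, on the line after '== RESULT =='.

Regress step by step:
  through step 3 (stack(a,c)): drop {clear(a), handempty, on(a,c)}, keep {on(f,b)}, require {clear(c), holding(a)}
    → {clear(c), holding(a), on(f,b)}
  through step 2 (unstack(a,f)): drop {holding(a)}, keep {clear(c), on(f,b)}, require {clear(a), handempty, on(a,f)}
    → {clear(a), clear(c), handempty, on(a,f), on(f,b)}
  through step 1 (putdown(b)): drop {handempty}, keep {clear(a), clear(c), on(a,f), on(f,b)}, require {holding(b)}
    → {clear(a), clear(c), holding(b), on(a,f), on(f,b)}

== RESULT ==
["clear(a)", "clear(c)", "holding(b)", "on(a,f)", "on(f,b)"]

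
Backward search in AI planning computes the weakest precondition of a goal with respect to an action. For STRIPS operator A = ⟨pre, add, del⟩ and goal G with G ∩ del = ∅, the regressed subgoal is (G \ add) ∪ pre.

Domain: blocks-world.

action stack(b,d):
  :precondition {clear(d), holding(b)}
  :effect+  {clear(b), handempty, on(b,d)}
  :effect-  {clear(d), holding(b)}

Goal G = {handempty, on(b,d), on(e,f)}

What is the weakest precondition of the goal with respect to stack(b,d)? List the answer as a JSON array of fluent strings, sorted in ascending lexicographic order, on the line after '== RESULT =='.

Regress:
  G ∩ del = {}  (empty — regression defined)
  G \ add = {handempty, on(b,d), on(e,f)} \ {clear(b), handempty, on(b,d)} = {on(e,f)}
  ∪ pre   = {on(e,f)} ∪ {clear(d), holding(b)}
          = {clear(d), holding(b), on(e,f)}

== RESULT ==
["clear(d)", "holding(b)", "on(e,f)"]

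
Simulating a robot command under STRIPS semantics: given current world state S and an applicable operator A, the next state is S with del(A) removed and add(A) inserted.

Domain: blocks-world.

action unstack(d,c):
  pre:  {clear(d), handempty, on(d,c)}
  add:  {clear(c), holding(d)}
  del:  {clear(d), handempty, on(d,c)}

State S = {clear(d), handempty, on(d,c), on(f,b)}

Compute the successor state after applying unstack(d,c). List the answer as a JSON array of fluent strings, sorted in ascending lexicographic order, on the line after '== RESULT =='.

Progress:
  pre ⊆ S: {clear(d), handempty, on(d,c)} ⊆ S  — applicable
  S \ del = {on(f,b)}
  ∪ add   = {clear(c), holding(d), on(f,b)}

== RESULT ==
["clear(c)", "holding(d)", "on(f,b)"]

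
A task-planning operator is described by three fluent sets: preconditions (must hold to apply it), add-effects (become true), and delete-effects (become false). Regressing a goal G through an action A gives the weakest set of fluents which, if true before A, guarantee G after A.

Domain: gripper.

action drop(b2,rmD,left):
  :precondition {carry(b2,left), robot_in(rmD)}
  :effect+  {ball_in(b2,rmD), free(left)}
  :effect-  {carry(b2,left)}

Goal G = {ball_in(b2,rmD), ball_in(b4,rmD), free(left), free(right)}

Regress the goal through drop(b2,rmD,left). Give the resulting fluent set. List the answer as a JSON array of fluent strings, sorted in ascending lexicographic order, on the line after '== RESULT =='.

Compute (G \ add) ∪ pre:
  G ∩ del = {}  (empty — regression defined)
  G \ add = {ball_in(b2,rmD), ball_in(b4,rmD), free(left), free(right)} \ {ball_in(b2,rmD), free(left)} = {ball_in(b4,rmD), free(right)}
  ∪ pre   = {ball_in(b4,rmD), free(right)} ∪ {carry(b2,left), robot_in(rmD)}
          = {ball_in(b4,rmD), carry(b2,left), free(right), robot_in(rmD)}

== RESULT ==
["ball_in(b4,rmD)", "carry(b2,left)", "free(right)", "robot_in(rmD)"]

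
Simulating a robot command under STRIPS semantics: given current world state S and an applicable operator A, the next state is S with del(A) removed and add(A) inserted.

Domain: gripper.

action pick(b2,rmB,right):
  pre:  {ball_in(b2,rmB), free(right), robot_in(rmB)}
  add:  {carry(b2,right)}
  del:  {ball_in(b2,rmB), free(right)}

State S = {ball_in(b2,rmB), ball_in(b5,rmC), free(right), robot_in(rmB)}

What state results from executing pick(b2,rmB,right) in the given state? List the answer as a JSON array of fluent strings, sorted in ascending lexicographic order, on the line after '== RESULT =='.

Progress:
  pre ⊆ S: {ball_in(b2,rmB), free(right), robot_in(rmB)} ⊆ S  — applicable
  S \ del = {ball_in(b5,rmC), robot_in(rmB)}
  ∪ add   = {ball_in(b5,rmC), carry(b2,right), robot_in(rmB)}

== RESULT ==
["ball_in(b5,rmC)", "carry(b2,right)", "robot_in(rmB)"]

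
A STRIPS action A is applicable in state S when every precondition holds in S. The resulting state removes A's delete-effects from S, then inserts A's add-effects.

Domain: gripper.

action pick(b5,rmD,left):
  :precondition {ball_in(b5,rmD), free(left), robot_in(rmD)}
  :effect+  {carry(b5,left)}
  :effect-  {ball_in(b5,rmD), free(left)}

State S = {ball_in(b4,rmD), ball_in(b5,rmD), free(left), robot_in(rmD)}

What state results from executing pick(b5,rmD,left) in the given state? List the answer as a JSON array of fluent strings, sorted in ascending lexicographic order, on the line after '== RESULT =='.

Progress:
  pre ⊆ S: {ball_in(b5,rmD), free(left), robot_in(rmD)} ⊆ S  — applicable
  S \ del = {ball_in(b4,rmD), robot_in(rmD)}
  ∪ add   = {ball_in(b4,rmD), carry(b5,left), robot_in(rmD)}

== RESULT ==
["ball_in(b4,rmD)", "carry(b5,left)", "robot_in(rmD)"]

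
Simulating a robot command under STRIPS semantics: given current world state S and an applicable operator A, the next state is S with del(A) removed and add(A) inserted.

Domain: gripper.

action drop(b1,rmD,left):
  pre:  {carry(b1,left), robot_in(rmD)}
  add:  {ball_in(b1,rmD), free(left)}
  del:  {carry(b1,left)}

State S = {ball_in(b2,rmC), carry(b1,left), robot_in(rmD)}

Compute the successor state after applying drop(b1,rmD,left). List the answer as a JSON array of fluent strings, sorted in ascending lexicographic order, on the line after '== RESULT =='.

Progress:
  pre ⊆ S: {carry(b1,left), robot_in(rmD)} ⊆ S  — applicable
  S \ del = {ball_in(b2,rmC), robot_in(rmD)}
  ∪ add   = {ball_in(b1,rmD), ball_in(b2,rmC), free(left), robot_in(rmD)}

== RESULT ==
["ball_in(b1,rmD)", "ball_in(b2,rmC)", "free(left)", "robot_in(rmD)"]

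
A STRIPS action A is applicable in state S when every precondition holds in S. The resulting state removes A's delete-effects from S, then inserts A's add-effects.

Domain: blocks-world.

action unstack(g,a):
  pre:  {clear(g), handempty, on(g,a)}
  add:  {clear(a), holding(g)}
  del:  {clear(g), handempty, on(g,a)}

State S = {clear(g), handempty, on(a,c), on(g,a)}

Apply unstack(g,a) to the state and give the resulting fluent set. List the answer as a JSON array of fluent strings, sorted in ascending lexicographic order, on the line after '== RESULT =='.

Progress:
  pre ⊆ S: {clear(g), handempty, on(g,a)} ⊆ S  — applicable
  S \ del = {on(a,c)}
  ∪ add   = {clear(a), holding(g), on(a,c)}

== RESULT ==
["clear(a)", "holding(g)", "on(a,c)"]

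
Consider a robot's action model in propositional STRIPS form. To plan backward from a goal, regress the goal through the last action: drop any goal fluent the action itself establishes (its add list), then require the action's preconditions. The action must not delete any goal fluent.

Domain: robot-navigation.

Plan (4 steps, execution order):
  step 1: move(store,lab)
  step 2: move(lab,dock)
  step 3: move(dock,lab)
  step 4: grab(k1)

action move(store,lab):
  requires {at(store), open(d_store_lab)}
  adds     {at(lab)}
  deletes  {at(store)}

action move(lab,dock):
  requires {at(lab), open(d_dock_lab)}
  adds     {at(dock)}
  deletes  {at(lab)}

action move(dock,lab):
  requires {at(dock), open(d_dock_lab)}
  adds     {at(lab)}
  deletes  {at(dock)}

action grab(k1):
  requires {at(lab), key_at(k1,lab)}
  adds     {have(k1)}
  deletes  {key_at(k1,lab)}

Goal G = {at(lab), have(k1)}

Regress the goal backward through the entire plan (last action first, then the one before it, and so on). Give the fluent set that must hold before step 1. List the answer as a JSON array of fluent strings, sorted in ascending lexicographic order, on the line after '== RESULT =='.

Work backward from the goal:
  through step 4 (grab(k1)): drop {have(k1)}, keep {at(lab)}, require {at(lab), key_at(k1,lab)}
    → {at(lab), key_at(k1,lab)}
  through step 3 (move(dock,lab)): drop {at(lab)}, keep {key_at(k1,lab)}, require {at(dock), open(d_dock_lab)}
    → {at(dock), key_at(k1,lab), open(d_dock_lab)}
  through step 2 (move(lab,dock)): drop {at(dock)}, keep {key_at(k1,lab), open(d_dock_lab)}, require {at(lab), open(d_dock_lab)}
    → {at(lab), key_at(k1,lab), open(d_dock_lab)}
  through step 1 (move(store,lab)): drop {at(lab)}, keep {key_at(k1,lab), open(d_dock_lab)}, require {at(store), open(d_store_lab)}
    → {at(store), key_at(k1,lab), open(d_dock_lab), open(d_store_lab)}

== RESULT ==
["at(store)", "key_at(k1,lab)", "open(d_dock_lab)", "open(d_store_lab)"]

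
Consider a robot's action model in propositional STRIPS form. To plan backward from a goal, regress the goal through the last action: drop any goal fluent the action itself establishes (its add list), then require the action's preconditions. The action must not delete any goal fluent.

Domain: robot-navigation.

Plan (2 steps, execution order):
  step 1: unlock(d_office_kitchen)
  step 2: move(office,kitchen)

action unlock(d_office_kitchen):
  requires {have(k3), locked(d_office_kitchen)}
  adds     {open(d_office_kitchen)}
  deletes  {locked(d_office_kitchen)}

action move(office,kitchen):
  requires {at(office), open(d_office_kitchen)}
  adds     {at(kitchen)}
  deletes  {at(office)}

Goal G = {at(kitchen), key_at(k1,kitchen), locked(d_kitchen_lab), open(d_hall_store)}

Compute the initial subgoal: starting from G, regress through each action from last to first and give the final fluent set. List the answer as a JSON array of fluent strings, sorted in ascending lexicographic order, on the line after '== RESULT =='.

Regress step by step:
  through step 2 (move(office,kitchen)): drop {at(kitchen)}, keep {key_at(k1,kitchen), locked(d_kitchen_lab), open(d_hall_store)}, require {at(office), open(d_office_kitchen)}
    → {at(office), key_at(k1,kitchen), locked(d_kitchen_lab), open(d_hall_store), open(d_office_kitchen)}
  through step 1 (unlock(d_office_kitchen)): drop {open(d_office_kitchen)}, keep {at(office), key_at(k1,kitchen), locked(d_kitchen_lab), open(d_hall_store)}, require {have(k3), locked(d_office_kitchen)}
    → {at(office), have(k3), key_at(k1,kitchen), locked(d_kitchen_lab), locked(d_office_kitchen), open(d_hall_store)}

== RESULT ==
["at(office)", "have(k3)", "key_at(k1,kitchen)", "locked(d_kitchen_lab)", "locked(d_office_kitchen)", "open(d_hall_store)"]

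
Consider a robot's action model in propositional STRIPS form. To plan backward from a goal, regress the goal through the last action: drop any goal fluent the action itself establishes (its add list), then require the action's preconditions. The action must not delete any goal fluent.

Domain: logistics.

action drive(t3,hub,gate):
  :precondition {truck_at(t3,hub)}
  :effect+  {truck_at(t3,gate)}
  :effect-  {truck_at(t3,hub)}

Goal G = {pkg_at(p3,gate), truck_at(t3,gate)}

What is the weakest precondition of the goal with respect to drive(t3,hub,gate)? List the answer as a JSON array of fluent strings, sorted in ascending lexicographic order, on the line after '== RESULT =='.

Regress:
  G ∩ del = {}  (empty — regression defined)
  G \ add = {pkg_at(p3,gate), truck_at(t3,gate)} \ {truck_at(t3,gate)} = {pkg_at(p3,gate)}
  ∪ pre   = {pkg_at(p3,gate)} ∪ {truck_at(t3,hub)}
          = {pkg_at(p3,gate), truck_at(t3,hub)}

== RESULT ==
["pkg_at(p3,gate)", "truck_at(t3,hub)"]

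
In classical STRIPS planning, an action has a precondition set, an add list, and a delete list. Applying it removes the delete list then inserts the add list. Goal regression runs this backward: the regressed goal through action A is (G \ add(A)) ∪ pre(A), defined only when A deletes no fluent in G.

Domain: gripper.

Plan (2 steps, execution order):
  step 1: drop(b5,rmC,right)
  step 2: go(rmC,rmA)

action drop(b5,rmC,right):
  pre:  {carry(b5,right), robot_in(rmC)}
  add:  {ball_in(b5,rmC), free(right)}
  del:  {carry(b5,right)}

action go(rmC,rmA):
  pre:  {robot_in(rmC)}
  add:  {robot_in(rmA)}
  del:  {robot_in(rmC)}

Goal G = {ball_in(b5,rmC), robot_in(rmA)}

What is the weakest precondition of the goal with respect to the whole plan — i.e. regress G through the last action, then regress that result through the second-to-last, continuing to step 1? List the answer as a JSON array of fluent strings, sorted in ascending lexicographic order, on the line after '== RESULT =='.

Regress step by step:
  through step 2 (go(rmC,rmA)): drop {robot_in(rmA)}, keep {ball_in(b5,rmC)}, require {robot_in(rmC)}
    → {ball_in(b5,rmC), robot_in(rmC)}
  through step 1 (drop(b5,rmC,right)): drop {ball_in(b5,rmC)}, keep {robot_in(rmC)}, require {carry(b5,right), robot_in(rmC)}
    → {carry(b5,right), robot_in(rmC)}

== RESULT ==
["carry(b5,right)", "robot_in(rmC)"]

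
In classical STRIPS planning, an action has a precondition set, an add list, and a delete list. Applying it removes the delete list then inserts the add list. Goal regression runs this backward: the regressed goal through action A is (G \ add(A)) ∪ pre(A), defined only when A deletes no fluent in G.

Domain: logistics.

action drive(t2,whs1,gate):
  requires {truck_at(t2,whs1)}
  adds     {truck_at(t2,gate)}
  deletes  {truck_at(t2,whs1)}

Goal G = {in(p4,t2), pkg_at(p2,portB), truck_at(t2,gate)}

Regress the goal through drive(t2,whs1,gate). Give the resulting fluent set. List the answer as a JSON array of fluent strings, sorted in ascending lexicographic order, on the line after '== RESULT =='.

Compute (G \ add) ∪ pre:
  G ∩ del = {}  (empty — regression defined)
  G \ add = {in(p4,t2), pkg_at(p2,portB), truck_at(t2,gate)} \ {truck_at(t2,gate)} = {in(p4,t2), pkg_at(p2,portB)}
  ∪ pre   = {in(p4,t2), pkg_at(p2,portB)} ∪ {truck_at(t2,whs1)}
          = {in(p4,t2), pkg_at(p2,portB), truck_at(t2,whs1)}

== RESULT ==
["in(p4,t2)", "pkg_at(p2,portB)", "truck_at(t2,whs1)"]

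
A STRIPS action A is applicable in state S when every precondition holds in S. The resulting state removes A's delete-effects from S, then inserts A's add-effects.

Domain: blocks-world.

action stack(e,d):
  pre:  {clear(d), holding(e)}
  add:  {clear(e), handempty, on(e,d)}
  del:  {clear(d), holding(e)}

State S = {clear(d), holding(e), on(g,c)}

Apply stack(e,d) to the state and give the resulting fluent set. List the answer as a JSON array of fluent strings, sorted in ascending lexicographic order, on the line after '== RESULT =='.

Progress:
  pre ⊆ S: {clear(d), holding(e)} ⊆ S  — applicable
  S \ del = {on(g,c)}
  ∪ add   = {clear(e), handempty, on(e,d), on(g,c)}

== RESULT ==
["clear(e)", "handempty", "on(e,d)", "on(g,c)"]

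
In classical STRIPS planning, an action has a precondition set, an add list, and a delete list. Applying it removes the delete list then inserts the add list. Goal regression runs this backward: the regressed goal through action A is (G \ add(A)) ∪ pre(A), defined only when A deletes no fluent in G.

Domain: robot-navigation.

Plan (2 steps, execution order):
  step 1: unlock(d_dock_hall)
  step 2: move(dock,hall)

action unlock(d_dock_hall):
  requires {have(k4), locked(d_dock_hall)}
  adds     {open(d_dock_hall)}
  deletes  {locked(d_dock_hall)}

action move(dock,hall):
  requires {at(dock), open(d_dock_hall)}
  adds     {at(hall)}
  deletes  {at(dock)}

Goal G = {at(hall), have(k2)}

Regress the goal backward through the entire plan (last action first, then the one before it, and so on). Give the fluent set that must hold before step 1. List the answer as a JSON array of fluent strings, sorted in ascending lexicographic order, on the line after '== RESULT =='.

Regress step by step:
  through step 2 (move(dock,hall)): drop {at(hall)}, keep {have(k2)}, require {at(dock), open(d_dock_hall)}
    → {at(dock), have(k2), open(d_dock_hall)}
  through step 1 (unlock(d_dock_hall)): drop {open(d_dock_hall)}, keep {at(dock), have(k2)}, require {have(k4), locked(d_dock_hall)}
    → {at(dock), have(k2), have(k4), locked(d_dock_hall)}

== RESULT ==
["at(dock)", "have(k2)", "have(k4)", "locked(d_dock_hall)"]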